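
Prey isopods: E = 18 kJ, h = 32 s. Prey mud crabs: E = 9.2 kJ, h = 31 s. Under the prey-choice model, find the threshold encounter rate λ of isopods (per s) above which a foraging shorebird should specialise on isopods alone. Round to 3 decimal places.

0.035 per s

Drop mud crabs once their profitability E₂/h₂ falls below the rate achievable on isopods alone: E₂/h₂ = λE₁/(1 + λh₁).
Solve for λ: λE₁h₂ = E₂(1 + λh₁) → λ(E₁h₂ − E₂h₁) = E₂ → λ = E₂/(E₁h₂ − E₂h₁).
λ = 9.2/(18×31 − 9.2×32) = 9.2/263.6 = 0.0349 per s.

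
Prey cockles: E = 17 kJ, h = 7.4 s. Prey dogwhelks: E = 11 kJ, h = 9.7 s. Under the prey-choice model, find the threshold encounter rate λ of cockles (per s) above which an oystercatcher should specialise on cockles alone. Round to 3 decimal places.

The zero-one rule: include dogwhelks iff E₂/h₂ > λE₁/(1+λh₁). Equality gives the switch point.
λE₁h₂ = E₂ + λE₂h₁ ⇒ λ = E₂/(E₁h₂ − E₂h₁) = 11/(164.9 − 81.4) = 0.1317 per s.

0.132 per s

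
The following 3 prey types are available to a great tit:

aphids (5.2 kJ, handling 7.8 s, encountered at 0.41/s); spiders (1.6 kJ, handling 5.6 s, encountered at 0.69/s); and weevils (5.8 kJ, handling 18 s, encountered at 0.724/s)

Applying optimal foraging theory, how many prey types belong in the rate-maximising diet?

Profitabilities (E/h, kJ/s): aphids 0.667, weevils 0.322, spiders 0.286. Add prey in this order while the next type's profitability exceeds the intake rate on those already taken.
Rate on top 1: 0.5079. weevils: 0.322 < 0.5079 → exclude; stop.
Optimal diet: aphids — 1 of 3 types.

1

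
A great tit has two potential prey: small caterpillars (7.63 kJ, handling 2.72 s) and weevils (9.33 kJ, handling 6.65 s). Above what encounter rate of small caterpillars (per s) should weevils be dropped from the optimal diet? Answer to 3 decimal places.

At the threshold, the rate on small caterpillars alone equals the profitability of weevils: λ·7.63/(1 + λ·2.72) = 9.33/6.65 = 1.403.
Rearranging, λ(7.63 − 1.403×2.72) = 1.403, so λ = 1.403/3.814 = 0.3679 per s.

0.368 per s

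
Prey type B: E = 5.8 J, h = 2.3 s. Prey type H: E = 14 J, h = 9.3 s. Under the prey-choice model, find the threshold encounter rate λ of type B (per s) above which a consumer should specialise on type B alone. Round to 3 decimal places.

0.644 per s

Drop type H once their profitability E₂/h₂ falls below the rate achievable on type B alone: E₂/h₂ = λE₁/(1 + λh₁).
Solve for λ: λE₁h₂ = E₂(1 + λh₁) → λ(E₁h₂ − E₂h₁) = E₂ → λ = E₂/(E₁h₂ − E₂h₁).
λ = 14/(5.8×9.3 − 14×2.3) = 14/21.74 = 0.644 per s.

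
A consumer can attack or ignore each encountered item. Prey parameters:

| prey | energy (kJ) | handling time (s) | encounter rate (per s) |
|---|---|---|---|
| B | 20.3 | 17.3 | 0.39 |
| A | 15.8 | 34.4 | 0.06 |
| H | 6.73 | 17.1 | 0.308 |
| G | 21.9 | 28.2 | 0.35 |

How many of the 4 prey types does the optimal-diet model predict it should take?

Rank by E/h (kJ/s): B 1.17, G 0.777, A 0.459, H 0.394. Include each in turn until the next type's E/h falls below the running intake rate.
Rate on top 1: 1.022. G: 0.777 < 1.022 → exclude; stop.
Optimal diet: B — 1 of 4 types.

1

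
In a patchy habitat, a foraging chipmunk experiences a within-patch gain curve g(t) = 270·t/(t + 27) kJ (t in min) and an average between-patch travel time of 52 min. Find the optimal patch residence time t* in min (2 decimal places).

37.47 min

By the marginal value theorem, leave when the instantaneous gain rate g'(t) equals the habitat-wide average g(t)/(T + t).
g'(t) = 270·27/(t + 27)². Setting 270·27/(t+27)² = 270t/[(t+27)(52+t)] gives 27(52+t) = t(t+27), so t² = 27×52 = 1404.
t* = √1404 = 37.47 min.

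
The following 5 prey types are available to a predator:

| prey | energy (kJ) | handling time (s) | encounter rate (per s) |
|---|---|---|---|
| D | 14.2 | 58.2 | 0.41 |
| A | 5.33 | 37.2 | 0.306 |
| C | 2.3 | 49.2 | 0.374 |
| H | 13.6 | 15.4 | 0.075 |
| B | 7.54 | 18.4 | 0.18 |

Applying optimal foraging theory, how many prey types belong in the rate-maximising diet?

Rank by E/h (kJ/s): H 0.883, B 0.41, D 0.244, A 0.143, C 0.0467. Include each in turn until the next type's E/h falls below the running intake rate.
Rate on top 1: 0.4733. B: 0.41 < 0.4733 → exclude; stop.
Optimal diet: H — 1 of 5 types.

1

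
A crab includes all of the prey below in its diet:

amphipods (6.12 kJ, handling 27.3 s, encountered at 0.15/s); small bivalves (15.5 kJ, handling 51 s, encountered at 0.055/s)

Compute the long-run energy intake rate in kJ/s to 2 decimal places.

0.22 kJ/s

R = (0.15×6.12 + 0.055×15.5) / (1 + 0.15×27.3 + 0.055×51) = 1.77/7.9 = 0.2241 kJ/s.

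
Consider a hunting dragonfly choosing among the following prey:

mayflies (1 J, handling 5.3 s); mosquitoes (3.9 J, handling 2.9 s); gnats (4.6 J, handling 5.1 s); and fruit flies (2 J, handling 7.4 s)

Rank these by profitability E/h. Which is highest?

mosquitoes

In descending order of E/h:
mosquitoes: 3.9/2.9 = 1.34 J/s
gnats: 4.6/5.1 = 0.902 J/s
fruit flies: 2/7.4 = 0.27 J/s
mayflies: 1/5.3 = 0.189 J/s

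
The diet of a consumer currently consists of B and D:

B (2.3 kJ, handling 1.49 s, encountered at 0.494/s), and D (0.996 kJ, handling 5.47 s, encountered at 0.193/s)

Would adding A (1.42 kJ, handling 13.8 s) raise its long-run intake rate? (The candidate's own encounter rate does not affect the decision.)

On B and D alone, R = ΣλE/(1+Σλh) = 1.328/2.792 = 0.4758 kJ/s.
Profitability of A: 1.42/13.8 = 0.1029 kJ/s.
0.1029 < 0.4758, so adding A would lower the average — exclude it.

No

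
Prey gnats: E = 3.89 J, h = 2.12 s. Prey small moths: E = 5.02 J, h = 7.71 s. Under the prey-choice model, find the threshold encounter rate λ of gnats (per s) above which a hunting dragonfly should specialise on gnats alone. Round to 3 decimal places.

The zero-one rule: include small moths iff E₂/h₂ > λE₁/(1+λh₁). Equality gives the switch point.
λE₁h₂ = E₂ + λE₂h₁ ⇒ λ = E₂/(E₁h₂ − E₂h₁) = 5.02/(29.99 − 10.64) = 0.2594 per s.

0.259 per s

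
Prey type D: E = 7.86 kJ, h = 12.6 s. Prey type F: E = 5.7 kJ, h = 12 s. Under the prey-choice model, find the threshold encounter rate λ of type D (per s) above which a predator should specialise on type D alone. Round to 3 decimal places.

0.253 per s

The zero-one rule: include type F iff E₂/h₂ > λE₁/(1+λh₁). Equality gives the switch point.
λE₁h₂ = E₂ + λE₂h₁ ⇒ λ = E₂/(E₁h₂ − E₂h₁) = 5.7/(94.32 − 71.82) = 0.2533 per s.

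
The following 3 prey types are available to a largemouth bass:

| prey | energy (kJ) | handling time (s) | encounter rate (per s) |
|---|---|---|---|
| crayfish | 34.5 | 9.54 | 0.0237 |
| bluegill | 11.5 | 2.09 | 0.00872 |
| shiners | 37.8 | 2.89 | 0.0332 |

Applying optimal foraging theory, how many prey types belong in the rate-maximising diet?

3

E/h in descending order: shiners 13.1, bluegill 5.5, crayfish 3.62 kJ/s. The optimal diet is the largest prefix of this list for which every included type satisfies E_i/h_i > R on the types above it.
Rate on top 1: 1.145. bluegill: 5.5 > 1.145 → include.
Rate on top 2: 1.216. crayfish: 3.62 > 1.216 → include.
Optimal diet: shiners, bluegill, crayfish — 3 of 3 types.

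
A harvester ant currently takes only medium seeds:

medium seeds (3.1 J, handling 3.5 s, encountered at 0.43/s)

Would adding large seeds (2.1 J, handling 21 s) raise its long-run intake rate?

Current rate: (0.43×3.1)/(1 + 0.43×3.5) = 0.5321 J/s.
Profitability of large seeds: 2.1/21 = 0.1 J/s.
Since 0.1 < R, time spent handling large seeds is better spent searching.

No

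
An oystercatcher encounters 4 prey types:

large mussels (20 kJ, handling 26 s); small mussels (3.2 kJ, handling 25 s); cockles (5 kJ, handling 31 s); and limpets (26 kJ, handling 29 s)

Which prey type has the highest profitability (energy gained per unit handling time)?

limpets

In descending order of E/h:
limpets: 26/29 = 0.897 kJ/s
large mussels: 20/26 = 0.769 kJ/s
cockles: 5/31 = 0.161 kJ/s
small mussels: 3.2/25 = 0.128 kJ/s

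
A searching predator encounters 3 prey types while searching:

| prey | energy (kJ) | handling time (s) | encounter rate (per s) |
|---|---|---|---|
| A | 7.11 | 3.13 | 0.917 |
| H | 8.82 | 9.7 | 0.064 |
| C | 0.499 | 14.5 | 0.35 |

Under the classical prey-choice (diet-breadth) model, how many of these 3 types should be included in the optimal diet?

1

Profitabilities (E/h, kJ/s): A 2.27, H 0.909, C 0.0344. Add prey in this order while the next type's profitability exceeds the intake rate on those already taken.
Rate on top 1: 1.685. H: 0.909 < 1.685 → exclude; stop.
Optimal diet: A — 1 of 3 types.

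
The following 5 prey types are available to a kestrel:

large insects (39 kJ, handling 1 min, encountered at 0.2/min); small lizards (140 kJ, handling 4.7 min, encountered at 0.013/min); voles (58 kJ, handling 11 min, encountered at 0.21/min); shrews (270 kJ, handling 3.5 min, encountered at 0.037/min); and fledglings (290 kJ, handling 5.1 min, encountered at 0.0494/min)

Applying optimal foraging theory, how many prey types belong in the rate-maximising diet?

Profitabilities (E/h, kJ/min): shrews 77.1, fledglings 56.9, large insects 39, small lizards 29.8, voles 5.27. Add prey in this order while the next type's profitability exceeds the intake rate on those already taken.
Rate on top 1: 8.845. fledglings: 56.9 > 8.845 → include.
Rate on top 2: 17.6. large insects: 39 > 17.6 → include.
Rate on top 3: 20.31. small lizards: 29.8 > 20.31 → include.
Rate on top 4: 20.66. voles: 5.27 < 20.66 → exclude; stop.
Optimal diet: shrews, fledglings, large insects, small lizards — 4 of 5 types.

4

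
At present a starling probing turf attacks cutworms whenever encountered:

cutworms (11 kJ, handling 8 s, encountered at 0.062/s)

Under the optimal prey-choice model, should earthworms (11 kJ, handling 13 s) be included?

Yes

Current rate: (0.062×11)/(1 + 0.062×8) = 0.4559 kJ/s.
Profitability of earthworms: 11/13 = 0.8462 kJ/s.
0.8462 > 0.4559, so adding earthworms raises the average — include it.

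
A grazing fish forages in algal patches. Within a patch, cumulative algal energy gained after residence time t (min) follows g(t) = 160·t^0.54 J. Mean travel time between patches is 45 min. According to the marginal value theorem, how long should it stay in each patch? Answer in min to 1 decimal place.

52.8 min

Maximise g(t)/(T+t): set derivative to zero → g'(t)(T+t) = g(t).
g'(t) = 0.54·160·t^-0.46. Setting 0.54·160·t^-0.46 = 160·t^0.54/(45+t) gives 0.54(45+t) = t, so 0.46·t = 0.54×45.
t* = 0.54×45/0.46 = 52.83 min.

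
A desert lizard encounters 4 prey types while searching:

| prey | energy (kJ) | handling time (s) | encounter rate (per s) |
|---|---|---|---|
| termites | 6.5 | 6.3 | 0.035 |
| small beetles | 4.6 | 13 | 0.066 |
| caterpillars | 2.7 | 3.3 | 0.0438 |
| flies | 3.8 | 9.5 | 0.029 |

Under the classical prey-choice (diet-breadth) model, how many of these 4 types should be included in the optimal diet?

4

E/h in descending order: termites 1.03, caterpillars 0.818, flies 0.4, small beetles 0.354 kJ/s. The optimal diet is the largest prefix of this list for which every included type satisfies E_i/h_i > R on the types above it.
Rate on top 1: 0.1864. caterpillars: 0.818 > 0.1864 → include.
Rate on top 2: 0.2533. flies: 0.4 > 0.2533 → include.
Rate on top 3: 0.2779. small beetles: 0.354 > 0.2779 → include.
Optimal diet: termites, caterpillars, flies, small beetles — 4 of 4 types.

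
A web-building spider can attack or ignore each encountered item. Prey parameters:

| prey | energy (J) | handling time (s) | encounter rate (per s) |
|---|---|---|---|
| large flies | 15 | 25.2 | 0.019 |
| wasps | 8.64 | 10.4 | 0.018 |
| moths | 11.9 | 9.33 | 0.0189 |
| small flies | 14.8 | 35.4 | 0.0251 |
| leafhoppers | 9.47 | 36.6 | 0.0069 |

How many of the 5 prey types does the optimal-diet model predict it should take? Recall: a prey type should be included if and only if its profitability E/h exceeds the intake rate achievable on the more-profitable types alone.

4

E/h in descending order: moths 1.28, wasps 0.831, large flies 0.595, small flies 0.418, leafhoppers 0.259 J/s. The optimal diet is the largest prefix of this list for which every included type satisfies E_i/h_i > R on the types above it.
Rate on top 1: 0.1912. wasps: 0.831 > 0.1912 → include.
Rate on top 2: 0.279. large flies: 0.595 > 0.279 → include.
Rate on top 3: 0.3612. small flies: 0.418 > 0.3612 → include.
Rate on top 4: 0.3797. leafhoppers: 0.259 < 0.3797 → exclude; stop.
Optimal diet: moths, wasps, large flies, small flies — 4 of 5 types.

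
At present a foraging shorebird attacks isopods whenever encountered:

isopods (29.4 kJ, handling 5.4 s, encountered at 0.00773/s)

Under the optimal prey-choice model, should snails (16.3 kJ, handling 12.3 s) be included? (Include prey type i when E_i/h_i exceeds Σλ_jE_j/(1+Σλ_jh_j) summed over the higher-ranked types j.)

Yes

Intake rate on the current diet: R = (0.00773×29.4) / (1 + 0.00773×5.4) = 0.2273/1.042 = 0.2182 kJ/s.
Profitability of snails: 16.3/12.3 = 1.325 kJ/s.
Since 1.325 > R, including snails increases the long-run rate.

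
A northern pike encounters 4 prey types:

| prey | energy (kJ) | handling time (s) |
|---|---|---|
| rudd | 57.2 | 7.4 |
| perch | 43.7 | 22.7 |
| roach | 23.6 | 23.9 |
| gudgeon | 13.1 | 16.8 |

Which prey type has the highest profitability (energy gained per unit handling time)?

Profitability E/h (kJ/s): rudd = 57.2/7.4 = 7.73, perch = 43.7/22.7 = 1.93, roach = 23.6/23.9 = 0.987, gudgeon = 13.1/16.8 = 0.78.
Ranked: rudd > perch > roach > gudgeon.

rudd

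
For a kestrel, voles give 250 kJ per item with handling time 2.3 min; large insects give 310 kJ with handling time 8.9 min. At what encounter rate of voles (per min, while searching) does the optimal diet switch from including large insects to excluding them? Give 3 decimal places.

0.205 per min

At the threshold, the rate on voles alone equals the profitability of large insects: λ·250/(1 + λ·2.3) = 310/8.9 = 34.83.
Rearranging, λ(250 − 34.83×2.3) = 34.83, so λ = 34.83/169.9 = 0.205 per min.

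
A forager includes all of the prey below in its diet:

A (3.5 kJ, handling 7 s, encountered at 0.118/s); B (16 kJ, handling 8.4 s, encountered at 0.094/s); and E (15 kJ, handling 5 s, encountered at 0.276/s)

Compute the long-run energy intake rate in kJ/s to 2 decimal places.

1.52 kJ/s

R = Σλ_iE_i / (1 + Σλ_ih_i)
Numerator: 0.118×3.5 + 0.094×16 + 0.276×15 = 6.057
Denominator: 1 + 0.118×7 + 0.094×8.4 + 0.276×5 = 3.996
R = 6.057/3.996 = 1.516 kJ/s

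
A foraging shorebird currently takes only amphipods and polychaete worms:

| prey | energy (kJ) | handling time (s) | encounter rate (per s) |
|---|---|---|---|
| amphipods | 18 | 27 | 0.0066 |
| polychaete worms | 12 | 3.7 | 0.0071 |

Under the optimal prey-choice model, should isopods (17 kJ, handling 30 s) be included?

Yes

Intake rate on the current diet: R = (0.0066×18 + 0.0071×12) / (1 + 0.0066×27 + 0.0071×3.7) = 0.204/1.204 = 0.1694 kJ/s.
isopods: E/h = 17/30 = 0.5667 kJ/s.
0.5667 > 0.1694, so adding isopods raises the average — include it.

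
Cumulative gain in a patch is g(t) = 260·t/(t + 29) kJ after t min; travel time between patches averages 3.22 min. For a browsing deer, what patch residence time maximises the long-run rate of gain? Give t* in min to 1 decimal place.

9.7 min

Maximise g(t)/(T+t): set derivative to zero → g'(t)(T+t) = g(t).
g'(t) = 260·29/(t + 29)². Setting 260·29/(t+29)² = 260t/[(t+29)(3.22+t)] gives 29(3.22+t) = t(t+29), so t² = 29×3.22 = 93.38.
t* = √93.38 = 9.663 min.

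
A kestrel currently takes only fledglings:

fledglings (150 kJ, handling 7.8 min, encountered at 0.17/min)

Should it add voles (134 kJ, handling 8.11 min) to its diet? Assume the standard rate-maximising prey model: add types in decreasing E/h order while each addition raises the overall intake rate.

Yes

Current rate: (0.17×150)/(1 + 0.17×7.8) = 10.96 kJ/min.
voles: E/h = 134/8.11 = 16.52 kJ/min.
16.52 > 10.96, so adding voles raises the average — include it.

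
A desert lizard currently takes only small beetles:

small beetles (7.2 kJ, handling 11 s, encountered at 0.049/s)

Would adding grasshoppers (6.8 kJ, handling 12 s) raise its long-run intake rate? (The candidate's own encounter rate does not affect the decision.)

Intake rate on the current diet: R = (0.049×7.2) / (1 + 0.049×11) = 0.3528/1.539 = 0.2292 kJ/s.
Profitability of grasshoppers: 6.8/12 = 0.5667 kJ/s.
Since 0.5667 > R, including grasshoppers increases the long-run rate.

Yes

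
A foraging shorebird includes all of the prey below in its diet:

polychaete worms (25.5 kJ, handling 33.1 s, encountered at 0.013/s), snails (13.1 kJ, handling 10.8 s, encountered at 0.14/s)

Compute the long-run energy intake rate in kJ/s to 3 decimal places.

0.736 kJ/s

Energy encountered per unit search time: 0.013×25.5 + 0.14×13.1 = 2.166 kJ/s.
Handling time per unit search time: 0.013×33.1 + 0.14×10.8 = 1.942.
Rate = 2.166/(1 + 1.942) = 0.736 kJ/s.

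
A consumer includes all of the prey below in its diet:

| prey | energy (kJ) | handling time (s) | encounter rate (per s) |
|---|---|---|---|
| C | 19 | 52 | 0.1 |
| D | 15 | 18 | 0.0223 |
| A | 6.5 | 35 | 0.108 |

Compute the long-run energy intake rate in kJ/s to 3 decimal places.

R = (0.1×19 + 0.0223×15 + 0.108×6.5) / (1 + 0.1×52 + 0.0223×18 + 0.108×35) = 2.937/10.38 = 0.2829 kJ/s.

0.283 kJ/s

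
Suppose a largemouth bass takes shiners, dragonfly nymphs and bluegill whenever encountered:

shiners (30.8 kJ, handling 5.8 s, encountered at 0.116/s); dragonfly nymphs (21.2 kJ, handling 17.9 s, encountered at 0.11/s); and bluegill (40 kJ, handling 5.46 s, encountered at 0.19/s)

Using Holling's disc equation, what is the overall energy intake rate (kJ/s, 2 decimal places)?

Energy encountered per unit search time: 0.116×30.8 + 0.11×21.2 + 0.19×40 = 13.5 kJ/s.
Handling time per unit search time: 0.116×5.8 + 0.11×17.9 + 0.19×5.46 = 3.679.
Rate = 13.5/(1 + 3.679) = 2.886 kJ/s.

2.89 kJ/s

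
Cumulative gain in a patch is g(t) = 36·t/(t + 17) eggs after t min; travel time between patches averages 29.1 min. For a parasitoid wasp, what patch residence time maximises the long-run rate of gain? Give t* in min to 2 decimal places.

By the marginal value theorem, leave when the instantaneous gain rate g'(t) equals the habitat-wide average g(t)/(T + t).
g'(t) = 36·17/(t + 17)². Setting 36·17/(t+17)² = 36t/[(t+17)(29.1+t)] gives 17(29.1+t) = t(t+17), so t² = 17×29.1 = 494.7.
t* = √494.7 = 22.24 min.

22.24 min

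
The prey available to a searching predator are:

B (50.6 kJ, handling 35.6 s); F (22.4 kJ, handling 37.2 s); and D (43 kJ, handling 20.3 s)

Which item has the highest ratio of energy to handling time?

D

In descending order of E/h:
D: 43/20.3 = 2.12 kJ/s
B: 50.6/35.6 = 1.42 kJ/s
F: 22.4/37.2 = 0.602 kJ/s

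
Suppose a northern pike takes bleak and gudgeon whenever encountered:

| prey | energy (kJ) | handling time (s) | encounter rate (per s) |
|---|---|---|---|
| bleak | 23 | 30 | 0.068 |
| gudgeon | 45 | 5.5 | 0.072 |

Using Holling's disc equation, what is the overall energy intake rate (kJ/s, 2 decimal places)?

1.40 kJ/s

R = (0.068×23 + 0.072×45) / (1 + 0.068×30 + 0.072×5.5) = 4.804/3.436 = 1.398 kJ/s.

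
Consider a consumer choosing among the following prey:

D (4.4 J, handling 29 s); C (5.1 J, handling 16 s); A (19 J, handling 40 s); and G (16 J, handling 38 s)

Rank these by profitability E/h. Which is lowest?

In descending order of E/h:
A: 19/40 = 0.475 J/s
G: 16/38 = 0.421 J/s
C: 5.1/16 = 0.319 J/s
D: 4.4/29 = 0.152 J/s

D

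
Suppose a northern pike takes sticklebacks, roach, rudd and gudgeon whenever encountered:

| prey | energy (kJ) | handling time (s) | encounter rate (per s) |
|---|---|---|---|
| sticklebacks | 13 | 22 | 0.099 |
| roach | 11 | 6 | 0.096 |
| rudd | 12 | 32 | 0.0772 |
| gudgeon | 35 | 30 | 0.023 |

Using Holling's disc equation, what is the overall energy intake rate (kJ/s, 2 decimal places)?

0.59 kJ/s

R = (0.099×13 + 0.096×11 + 0.0772×12 + 0.023×35) / (1 + 0.099×22 + 0.096×6 + 0.0772×32 + 0.023×30) = 4.074/6.914 = 0.5893 kJ/s.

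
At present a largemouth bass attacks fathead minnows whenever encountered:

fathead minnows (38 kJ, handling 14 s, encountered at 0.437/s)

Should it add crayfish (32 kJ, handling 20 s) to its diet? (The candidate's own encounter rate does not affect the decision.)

Intake rate on the current diet: R = (0.437×38) / (1 + 0.437×14) = 16.61/7.118 = 2.333 kJ/s.
Profitability of crayfish: 32/20 = 1.6 kJ/s.
Since 1.6 < R, time spent handling crayfish is better spent searching.

No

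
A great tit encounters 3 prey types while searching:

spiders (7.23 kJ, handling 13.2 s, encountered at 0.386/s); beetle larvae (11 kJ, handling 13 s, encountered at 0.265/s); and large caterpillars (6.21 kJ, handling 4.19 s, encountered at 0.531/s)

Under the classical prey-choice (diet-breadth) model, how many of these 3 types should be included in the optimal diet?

E/h in descending order: large caterpillars 1.48, beetle larvae 0.846, spiders 0.548 kJ/s. The optimal diet is the largest prefix of this list for which every included type satisfies E_i/h_i > R on the types above it.
Rate on top 1: 1.023. beetle larvae: 0.846 < 1.023 → exclude; stop.
Optimal diet: large caterpillars — 1 of 3 types.

1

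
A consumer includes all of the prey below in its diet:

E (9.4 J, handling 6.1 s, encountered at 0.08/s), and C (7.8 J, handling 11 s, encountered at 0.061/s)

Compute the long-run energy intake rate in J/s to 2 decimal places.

Energy encountered per unit search time: 0.08×9.4 + 0.061×7.8 = 1.228 J/s.
Handling time per unit search time: 0.08×6.1 + 0.061×11 = 1.159.
Rate = 1.228/(1 + 1.159) = 0.5687 J/s.

0.57 J/s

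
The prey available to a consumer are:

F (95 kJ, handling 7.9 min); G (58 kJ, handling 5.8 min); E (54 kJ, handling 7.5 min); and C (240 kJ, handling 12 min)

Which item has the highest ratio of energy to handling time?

Profitability E/h (kJ/min): F = 95/7.9 = 12, G = 58/5.8 = 10, E = 54/7.5 = 7.2, C = 240/12 = 20.
Ranked: C > F > G > E.

C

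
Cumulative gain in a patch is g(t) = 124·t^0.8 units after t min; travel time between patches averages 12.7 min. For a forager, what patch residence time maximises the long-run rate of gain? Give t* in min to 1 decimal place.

By the marginal value theorem, leave when the instantaneous gain rate g'(t) equals the habitat-wide average g(t)/(T + t).
g'(t) = 0.8·124·t^-0.2. Setting 0.8·124·t^-0.2 = 124·t^0.8/(12.7+t) gives 0.8(12.7+t) = t, so 0.20·t = 0.8×12.7.
t* = 0.8×12.7/0.20 = 50.8 min.

50.8 min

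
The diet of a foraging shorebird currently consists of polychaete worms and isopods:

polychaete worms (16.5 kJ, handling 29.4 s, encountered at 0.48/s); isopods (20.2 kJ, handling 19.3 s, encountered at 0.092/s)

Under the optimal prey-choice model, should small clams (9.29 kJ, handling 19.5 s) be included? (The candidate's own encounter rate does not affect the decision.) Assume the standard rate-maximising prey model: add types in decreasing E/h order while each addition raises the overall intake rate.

No

On polychaete worms and isopods alone, R = ΣλE/(1+Σλh) = 9.778/16.89 = 0.579 kJ/s.
Profitability of small clams: 9.29/19.5 = 0.4764 kJ/s.
Since 0.4764 < R, time spent handling small clams is better spent searching.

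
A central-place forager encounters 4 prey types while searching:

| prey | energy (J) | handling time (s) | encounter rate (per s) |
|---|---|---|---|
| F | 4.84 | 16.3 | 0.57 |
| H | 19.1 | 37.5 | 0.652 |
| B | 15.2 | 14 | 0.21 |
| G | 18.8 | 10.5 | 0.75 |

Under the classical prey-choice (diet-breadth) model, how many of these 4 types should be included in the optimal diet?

E/h in descending order: G 1.79, B 1.09, H 0.509, F 0.297 J/s. The optimal diet is the largest prefix of this list for which every included type satisfies E_i/h_i > R on the types above it.
Rate on top 1: 1.589. B: 1.09 < 1.589 → exclude; stop.
Optimal diet: G — 1 of 4 types.

1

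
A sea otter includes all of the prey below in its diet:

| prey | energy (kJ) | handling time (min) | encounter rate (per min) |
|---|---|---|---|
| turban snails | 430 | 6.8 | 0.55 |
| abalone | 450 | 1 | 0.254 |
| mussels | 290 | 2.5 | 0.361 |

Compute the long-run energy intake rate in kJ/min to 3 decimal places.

77.248 kJ/min

R = Σλ_iE_i / (1 + Σλ_ih_i)
Numerator: 0.55×430 + 0.254×450 + 0.361×290 = 455.5
Denominator: 1 + 0.55×6.8 + 0.254×1 + 0.361×2.5 = 5.897
R = 455.5/5.897 = 77.25 kJ/min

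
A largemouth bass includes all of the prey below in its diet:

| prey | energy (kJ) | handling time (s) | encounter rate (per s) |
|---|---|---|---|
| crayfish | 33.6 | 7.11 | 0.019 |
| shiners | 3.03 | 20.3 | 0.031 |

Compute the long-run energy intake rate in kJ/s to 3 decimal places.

0.415 kJ/s

R = Σλ_iE_i / (1 + Σλ_ih_i)
Numerator: 0.019×33.6 + 0.031×3.03 = 0.7323
Denominator: 1 + 0.019×7.11 + 0.031×20.3 = 1.764
R = 0.7323/1.764 = 0.4151 kJ/s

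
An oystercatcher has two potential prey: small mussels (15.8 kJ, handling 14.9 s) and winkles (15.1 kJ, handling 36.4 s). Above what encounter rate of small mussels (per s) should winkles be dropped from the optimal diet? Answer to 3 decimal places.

0.043 per s

Drop winkles once their profitability E₂/h₂ falls below the rate achievable on small mussels alone: E₂/h₂ = λE₁/(1 + λh₁).
Solve for λ: λE₁h₂ = E₂(1 + λh₁) → λ(E₁h₂ − E₂h₁) = E₂ → λ = E₂/(E₁h₂ − E₂h₁).
λ = 15.1/(15.8×36.4 − 15.1×14.9) = 15.1/350.1 = 0.04313 per s.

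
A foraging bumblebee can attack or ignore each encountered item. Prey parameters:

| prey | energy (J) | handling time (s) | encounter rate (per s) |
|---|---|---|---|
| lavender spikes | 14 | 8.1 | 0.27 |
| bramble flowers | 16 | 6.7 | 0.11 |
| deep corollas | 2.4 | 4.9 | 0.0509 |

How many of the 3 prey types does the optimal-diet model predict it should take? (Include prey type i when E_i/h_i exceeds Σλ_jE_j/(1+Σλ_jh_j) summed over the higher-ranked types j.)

E/h in descending order: bramble flowers 2.39, lavender spikes 1.73, deep corollas 0.49 J/s. The optimal diet is the largest prefix of this list for which every included type satisfies E_i/h_i > R on the types above it.
Rate on top 1: 1.013. lavender spikes: 1.73 > 1.013 → include.
Rate on top 2: 1.412. deep corollas: 0.49 < 1.412 → exclude; stop.
Optimal diet: bramble flowers, lavender spikes — 2 of 3 types.

2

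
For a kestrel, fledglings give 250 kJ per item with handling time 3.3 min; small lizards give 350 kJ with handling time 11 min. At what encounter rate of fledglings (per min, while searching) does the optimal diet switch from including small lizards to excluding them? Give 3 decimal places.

Drop small lizards once their profitability E₂/h₂ falls below the rate achievable on fledglings alone: E₂/h₂ = λE₁/(1 + λh₁).
Solve for λ: λE₁h₂ = E₂(1 + λh₁) → λ(E₁h₂ − E₂h₁) = E₂ → λ = E₂/(E₁h₂ − E₂h₁).
λ = 350/(250×11 − 350×3.3) = 350/1595 = 0.2194 per min.

0.219 per min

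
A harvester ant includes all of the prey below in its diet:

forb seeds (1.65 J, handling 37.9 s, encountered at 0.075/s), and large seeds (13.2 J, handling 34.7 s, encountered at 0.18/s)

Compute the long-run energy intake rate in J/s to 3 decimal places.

0.248 J/s

R = (0.075×1.65 + 0.18×13.2) / (1 + 0.075×37.9 + 0.18×34.7) = 2.5/10.09 = 0.2478 J/s.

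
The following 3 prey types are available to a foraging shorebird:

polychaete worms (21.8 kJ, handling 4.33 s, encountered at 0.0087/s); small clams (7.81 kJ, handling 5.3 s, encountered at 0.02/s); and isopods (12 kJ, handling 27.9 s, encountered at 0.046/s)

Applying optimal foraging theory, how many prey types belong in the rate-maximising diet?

E/h in descending order: polychaete worms 5.03, small clams 1.47, isopods 0.43 kJ/s. The optimal diet is the largest prefix of this list for which every included type satisfies E_i/h_i > R on the types above it.
Rate on top 1: 0.1828. small clams: 1.47 > 0.1828 → include.
Rate on top 2: 0.3024. isopods: 0.43 > 0.3024 → include.
Optimal diet: polychaete worms, small clams, isopods — 3 of 3 types.

3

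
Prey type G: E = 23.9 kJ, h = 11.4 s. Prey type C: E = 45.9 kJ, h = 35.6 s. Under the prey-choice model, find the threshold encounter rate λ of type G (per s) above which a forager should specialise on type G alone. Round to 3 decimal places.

At the threshold, the rate on type G alone equals the profitability of type C: λ·23.9/(1 + λ·11.4) = 45.9/35.6 = 1.289.
Rearranging, λ(23.9 − 1.289×11.4) = 1.289, so λ = 1.289/9.202 = 0.1401 per s.

0.140 per s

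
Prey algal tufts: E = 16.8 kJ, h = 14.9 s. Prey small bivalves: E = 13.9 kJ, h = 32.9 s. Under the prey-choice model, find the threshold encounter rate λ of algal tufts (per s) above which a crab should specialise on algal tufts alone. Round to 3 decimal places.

Drop small bivalves once their profitability E₂/h₂ falls below the rate achievable on algal tufts alone: E₂/h₂ = λE₁/(1 + λh₁).
Solve for λ: λE₁h₂ = E₂(1 + λh₁) → λ(E₁h₂ − E₂h₁) = E₂ → λ = E₂/(E₁h₂ − E₂h₁).
λ = 13.9/(16.8×32.9 − 13.9×14.9) = 13.9/345.6 = 0.04022 per s.

0.040 per s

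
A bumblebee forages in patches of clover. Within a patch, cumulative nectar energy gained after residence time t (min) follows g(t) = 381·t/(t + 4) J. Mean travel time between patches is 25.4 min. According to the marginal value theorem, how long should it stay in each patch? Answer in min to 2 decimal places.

By the marginal value theorem, leave when the instantaneous gain rate g'(t) equals the habitat-wide average g(t)/(T + t).
g'(t) = 381·4/(t + 4)². Setting 381·4/(t+4)² = 381t/[(t+4)(25.4+t)] gives 4(25.4+t) = t(t+4), so t² = 4×25.4 = 101.6.
t* = √101.6 = 10.08 min.

10.08 min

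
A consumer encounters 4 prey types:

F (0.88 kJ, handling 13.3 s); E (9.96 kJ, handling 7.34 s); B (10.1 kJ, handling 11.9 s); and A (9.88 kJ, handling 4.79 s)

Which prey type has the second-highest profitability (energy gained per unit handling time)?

Profitability E/h (kJ/s): F = 0.88/13.3 = 0.0662, E = 9.96/7.34 = 1.36, B = 10.1/11.9 = 0.849, A = 9.88/4.79 = 2.06.
Ranked: A > E > B > F.

E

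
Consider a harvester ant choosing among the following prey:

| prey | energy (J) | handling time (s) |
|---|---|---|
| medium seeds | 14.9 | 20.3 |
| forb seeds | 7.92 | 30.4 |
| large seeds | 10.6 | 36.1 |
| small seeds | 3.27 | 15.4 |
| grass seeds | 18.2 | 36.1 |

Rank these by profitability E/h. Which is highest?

In descending order of E/h:
medium seeds: 14.9/20.3 = 0.734 J/s
grass seeds: 18.2/36.1 = 0.504 J/s
large seeds: 10.6/36.1 = 0.294 J/s
forb seeds: 7.92/30.4 = 0.261 J/s
small seeds: 3.27/15.4 = 0.212 J/s

medium seeds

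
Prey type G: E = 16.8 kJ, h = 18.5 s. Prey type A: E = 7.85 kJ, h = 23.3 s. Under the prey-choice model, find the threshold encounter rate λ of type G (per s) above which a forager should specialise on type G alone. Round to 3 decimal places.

0.032 per s

The zero-one rule: include type A iff E₂/h₂ > λE₁/(1+λh₁). Equality gives the switch point.
λE₁h₂ = E₂ + λE₂h₁ ⇒ λ = E₂/(E₁h₂ − E₂h₁) = 7.85/(391.4 − 145.2) = 0.03188 per s.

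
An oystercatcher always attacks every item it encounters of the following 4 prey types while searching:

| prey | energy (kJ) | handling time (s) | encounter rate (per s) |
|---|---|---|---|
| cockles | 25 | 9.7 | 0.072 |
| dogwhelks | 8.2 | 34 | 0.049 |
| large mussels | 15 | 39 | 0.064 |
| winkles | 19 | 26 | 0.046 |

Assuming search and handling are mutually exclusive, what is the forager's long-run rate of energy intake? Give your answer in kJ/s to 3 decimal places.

R = Σλ_iE_i / (1 + Σλ_ih_i)
Numerator: 0.072×25 + 0.049×8.2 + 0.064×15 + 0.046×19 = 4.036
Denominator: 1 + 0.072×9.7 + 0.049×34 + 0.064×39 + 0.046×26 = 7.056
R = 4.036/7.056 = 0.5719 kJ/s

0.572 kJ/s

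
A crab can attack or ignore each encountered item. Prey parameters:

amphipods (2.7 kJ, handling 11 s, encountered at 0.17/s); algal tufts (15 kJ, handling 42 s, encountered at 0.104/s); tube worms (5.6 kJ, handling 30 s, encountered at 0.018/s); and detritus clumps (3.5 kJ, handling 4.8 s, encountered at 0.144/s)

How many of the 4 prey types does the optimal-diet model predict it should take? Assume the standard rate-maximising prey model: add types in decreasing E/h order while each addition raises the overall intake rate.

Rank by E/h (kJ/s): detritus clumps 0.729, algal tufts 0.357, amphipods 0.245, tube worms 0.187. Include each in turn until the next type's E/h falls below the running intake rate.
Rate on top 1: 0.298. algal tufts: 0.357 > 0.298 → include.
Rate on top 2: 0.3406. amphipods: 0.245 < 0.3406 → exclude; stop.
Optimal diet: detritus clumps, algal tufts — 2 of 4 types.

2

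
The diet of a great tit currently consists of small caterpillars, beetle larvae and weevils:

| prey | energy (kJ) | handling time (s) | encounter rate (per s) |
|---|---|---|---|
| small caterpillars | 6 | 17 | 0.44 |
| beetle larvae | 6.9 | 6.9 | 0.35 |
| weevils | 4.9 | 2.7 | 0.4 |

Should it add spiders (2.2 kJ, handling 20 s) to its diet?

On small caterpillars, beetle larvae and weevils alone, R = ΣλE/(1+Σλh) = 7.015/11.98 = 0.5858 kJ/s.
Profitability of spiders: 2.2/20 = 0.11 kJ/s.
0.11 < 0.5858, so adding spiders would lower the average — exclude it.

No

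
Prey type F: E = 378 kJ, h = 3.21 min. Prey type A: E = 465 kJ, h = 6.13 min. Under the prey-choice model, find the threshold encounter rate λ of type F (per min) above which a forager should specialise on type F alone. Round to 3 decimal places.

The zero-one rule: include type A iff E₂/h₂ > λE₁/(1+λh₁). Equality gives the switch point.
λE₁h₂ = E₂ + λE₂h₁ ⇒ λ = E₂/(E₁h₂ − E₂h₁) = 465/(2317 − 1493) = 0.564 per min.

0.564 per min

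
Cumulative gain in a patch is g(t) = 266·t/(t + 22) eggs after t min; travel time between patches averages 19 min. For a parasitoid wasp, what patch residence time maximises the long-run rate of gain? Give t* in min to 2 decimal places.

20.45 min

Optimal t* satisfies g'(t*) = g(t*)/(T + t*).
g'(t) = 266·22/(t + 22)². Setting 266·22/(t+22)² = 266t/[(t+22)(19+t)] gives 22(19+t) = t(t+22), so t² = 22×19 = 418.
t* = √418 = 20.45 min.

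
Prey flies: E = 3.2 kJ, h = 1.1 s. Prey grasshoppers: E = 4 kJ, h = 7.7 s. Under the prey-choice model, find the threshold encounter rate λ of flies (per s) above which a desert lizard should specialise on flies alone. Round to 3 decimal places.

Drop grasshoppers once their profitability E₂/h₂ falls below the rate achievable on flies alone: E₂/h₂ = λE₁/(1 + λh₁).
Solve for λ: λE₁h₂ = E₂(1 + λh₁) → λ(E₁h₂ − E₂h₁) = E₂ → λ = E₂/(E₁h₂ − E₂h₁).
λ = 4/(3.2×7.7 − 4×1.1) = 4/20.24 = 0.1976 per s.

0.198 per s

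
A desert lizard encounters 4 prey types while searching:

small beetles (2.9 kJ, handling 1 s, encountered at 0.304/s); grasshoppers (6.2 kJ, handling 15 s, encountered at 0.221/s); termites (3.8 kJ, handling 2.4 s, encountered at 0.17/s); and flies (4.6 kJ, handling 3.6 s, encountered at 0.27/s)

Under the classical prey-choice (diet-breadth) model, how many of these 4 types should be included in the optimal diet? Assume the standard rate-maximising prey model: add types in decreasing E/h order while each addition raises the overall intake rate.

3

Profitabilities (E/h, kJ/s): small beetles 2.9, termites 1.58, flies 1.28, grasshoppers 0.413. Add prey in this order while the next type's profitability exceeds the intake rate on those already taken.
Rate on top 1: 0.6761. termites: 1.58 > 0.6761 → include.
Rate on top 2: 0.8923. flies: 1.28 > 0.8923 → include.
Rate on top 3: 1.032. grasshoppers: 0.413 < 1.032 → exclude; stop.
Optimal diet: small beetles, termites, flies — 3 of 4 types.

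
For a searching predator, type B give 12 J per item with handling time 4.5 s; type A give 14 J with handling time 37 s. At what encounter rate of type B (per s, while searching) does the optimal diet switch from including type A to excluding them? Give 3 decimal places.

0.037 per s

At the threshold, the rate on type B alone equals the profitability of type A: λ·12/(1 + λ·4.5) = 14/37 = 0.3784.
Rearranging, λ(12 − 0.3784×4.5) = 0.3784, so λ = 0.3784/10.3 = 0.03675 per s.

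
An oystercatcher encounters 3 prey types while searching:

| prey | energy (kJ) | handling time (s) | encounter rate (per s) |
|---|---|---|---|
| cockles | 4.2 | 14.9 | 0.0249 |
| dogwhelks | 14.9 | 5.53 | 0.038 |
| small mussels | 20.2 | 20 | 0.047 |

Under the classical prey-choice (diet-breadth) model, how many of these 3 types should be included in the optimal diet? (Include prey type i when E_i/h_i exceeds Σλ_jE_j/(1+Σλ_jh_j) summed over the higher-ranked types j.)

2

Rank by E/h (kJ/s): dogwhelks 2.69, small mussels 1.01, cockles 0.282. Include each in turn until the next type's E/h falls below the running intake rate.
Rate on top 1: 0.4679. small mussels: 1.01 > 0.4679 → include.
Rate on top 2: 0.7049. cockles: 0.282 < 0.7049 → exclude; stop.
Optimal diet: dogwhelks, small mussels — 2 of 3 types.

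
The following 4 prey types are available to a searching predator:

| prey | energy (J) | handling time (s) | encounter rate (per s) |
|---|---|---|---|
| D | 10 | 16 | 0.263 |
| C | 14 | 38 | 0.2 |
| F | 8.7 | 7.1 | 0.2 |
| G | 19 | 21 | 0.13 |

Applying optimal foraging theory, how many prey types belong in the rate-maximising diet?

2

E/h in descending order: F 1.23, G 0.905, D 0.625, C 0.368 J/s. The optimal diet is the largest prefix of this list for which every included type satisfies E_i/h_i > R on the types above it.
Rate on top 1: 0.719. G: 0.905 > 0.719 → include.
Rate on top 2: 0.8175. D: 0.625 < 0.8175 → exclude; stop.
Optimal diet: F, G — 2 of 4 types.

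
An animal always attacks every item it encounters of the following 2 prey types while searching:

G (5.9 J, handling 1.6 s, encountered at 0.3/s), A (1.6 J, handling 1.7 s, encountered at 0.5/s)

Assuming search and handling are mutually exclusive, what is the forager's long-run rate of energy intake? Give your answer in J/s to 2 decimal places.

1.10 J/s

R = (0.3×5.9 + 0.5×1.6) / (1 + 0.3×1.6 + 0.5×1.7) = 2.57/2.33 = 1.103 J/s.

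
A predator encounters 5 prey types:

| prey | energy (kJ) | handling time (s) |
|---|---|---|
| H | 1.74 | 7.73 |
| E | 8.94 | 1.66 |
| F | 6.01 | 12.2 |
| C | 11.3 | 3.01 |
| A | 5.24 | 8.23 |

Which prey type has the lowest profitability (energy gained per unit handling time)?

H

In descending order of E/h:
E: 8.94/1.66 = 5.39 kJ/s
C: 11.3/3.01 = 3.75 kJ/s
A: 5.24/8.23 = 0.637 kJ/s
F: 6.01/12.2 = 0.493 kJ/s
H: 1.74/7.73 = 0.225 kJ/s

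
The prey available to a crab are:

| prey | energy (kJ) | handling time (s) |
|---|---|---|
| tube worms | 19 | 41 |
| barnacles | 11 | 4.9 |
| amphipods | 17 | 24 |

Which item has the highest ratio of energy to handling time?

barnacles

In descending order of E/h:
barnacles: 11/4.9 = 2.24 kJ/s
amphipods: 17/24 = 0.708 kJ/s
tube worms: 19/41 = 0.463 kJ/s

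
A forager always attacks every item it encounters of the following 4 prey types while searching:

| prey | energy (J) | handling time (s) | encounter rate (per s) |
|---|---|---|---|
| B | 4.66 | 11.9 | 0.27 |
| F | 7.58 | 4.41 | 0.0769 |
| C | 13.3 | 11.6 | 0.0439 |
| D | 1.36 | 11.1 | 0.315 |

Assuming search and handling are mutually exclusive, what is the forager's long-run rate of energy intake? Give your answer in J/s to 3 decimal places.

Energy encountered per unit search time: 0.27×4.66 + 0.0769×7.58 + 0.0439×13.3 + 0.315×1.36 = 2.853 J/s.
Handling time per unit search time: 0.27×11.9 + 0.0769×4.41 + 0.0439×11.6 + 0.315×11.1 = 7.558.
Rate = 2.853/(1 + 7.558) = 0.3334 J/s.

0.333 J/s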